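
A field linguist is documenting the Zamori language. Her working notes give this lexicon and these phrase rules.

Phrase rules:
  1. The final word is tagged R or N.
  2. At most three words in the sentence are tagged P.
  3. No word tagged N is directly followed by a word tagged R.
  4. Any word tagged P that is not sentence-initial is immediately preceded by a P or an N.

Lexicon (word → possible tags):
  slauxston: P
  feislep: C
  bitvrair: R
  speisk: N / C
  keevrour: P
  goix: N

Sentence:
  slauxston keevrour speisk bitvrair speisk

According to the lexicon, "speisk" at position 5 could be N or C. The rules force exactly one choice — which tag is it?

N

Candidates per position — 1:slauxston {P}; 2:keevrour {P}; 3:speisk {N,C}; 4:bitvrair {R}; 5:speisk {N,C}.
At position 3, choosing N makes rule 3 impossible to satisfy; hence C.
At position 5, choosing C makes rule 1 impossible to satisfy; hence N.
The unique satisfying tagging is: P P C R N.
Rule-by-rule: rule 1 holds; rule 2 holds; rule 3 holds; rule 4 holds.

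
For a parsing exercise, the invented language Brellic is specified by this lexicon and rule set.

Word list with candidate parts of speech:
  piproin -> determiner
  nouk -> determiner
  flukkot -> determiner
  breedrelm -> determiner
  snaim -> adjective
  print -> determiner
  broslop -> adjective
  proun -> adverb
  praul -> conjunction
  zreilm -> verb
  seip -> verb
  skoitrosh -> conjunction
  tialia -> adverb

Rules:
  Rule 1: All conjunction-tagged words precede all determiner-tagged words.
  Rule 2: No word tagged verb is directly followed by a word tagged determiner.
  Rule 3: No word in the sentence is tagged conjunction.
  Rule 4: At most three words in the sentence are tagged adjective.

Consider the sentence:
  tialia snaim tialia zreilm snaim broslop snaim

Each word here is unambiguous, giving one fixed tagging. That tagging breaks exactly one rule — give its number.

4

Fixed tagging: adverb adjective adverb verb adjective adjective adjective.
Checking each rule: R1 ok, R2 ok, R3 ok, R4 fails.
Only rule 4 fails.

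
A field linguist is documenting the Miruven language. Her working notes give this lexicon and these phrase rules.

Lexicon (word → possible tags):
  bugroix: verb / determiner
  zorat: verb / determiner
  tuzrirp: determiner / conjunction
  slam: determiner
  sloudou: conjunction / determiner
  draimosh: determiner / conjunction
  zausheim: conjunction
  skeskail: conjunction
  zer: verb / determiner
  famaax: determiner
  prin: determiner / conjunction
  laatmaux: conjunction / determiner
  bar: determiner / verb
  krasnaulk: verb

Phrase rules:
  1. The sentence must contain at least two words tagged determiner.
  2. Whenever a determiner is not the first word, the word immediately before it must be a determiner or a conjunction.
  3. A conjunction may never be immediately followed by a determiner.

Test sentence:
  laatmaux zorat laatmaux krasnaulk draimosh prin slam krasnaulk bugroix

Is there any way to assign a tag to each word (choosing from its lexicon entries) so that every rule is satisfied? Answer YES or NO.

Candidates per position — 1:laatmaux {conjunction,determiner}; 2:zorat {verb,determiner}; 3:laatmaux {conjunction,determiner}; 4:krasnaulk {verb}; 5:draimosh {determiner,conjunction}; 6:prin {determiner,conjunction}; 7:slam {determiner}; 8:krasnaulk {verb}; 9:bugroix {verb,determiner}.
Every candidate sequence violates at least one rule; no consistent tagging exists.

NO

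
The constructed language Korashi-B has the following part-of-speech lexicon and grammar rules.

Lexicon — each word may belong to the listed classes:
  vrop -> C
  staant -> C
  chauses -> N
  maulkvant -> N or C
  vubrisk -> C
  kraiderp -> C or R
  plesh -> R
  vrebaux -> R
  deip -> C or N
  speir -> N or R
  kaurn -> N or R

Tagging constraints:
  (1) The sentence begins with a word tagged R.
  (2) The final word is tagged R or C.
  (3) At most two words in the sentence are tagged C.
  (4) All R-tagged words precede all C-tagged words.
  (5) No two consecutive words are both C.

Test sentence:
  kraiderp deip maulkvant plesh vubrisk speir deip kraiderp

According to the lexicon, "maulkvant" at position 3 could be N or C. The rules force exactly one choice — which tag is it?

N

Candidates per position — 1:kraiderp {C,R}; 2:deip {C,N}; 3:maulkvant {N,C}; 4:plesh {R}; 5:vubrisk {C}; 6:speir {N,R}; 7:deip {C,N}; 8:kraiderp {C,R}.
Word 1 cannot be C — rule 1 would then fail for every completion. It is R.
Word 2 cannot be C — rule 4 would then fail for every completion. It is N.
Word 3 cannot be C — rule 4 would then fail for every completion. It is N.
Word 6 cannot be R — rule 4 would then fail for every completion. It is N.
Word 8 cannot be R — rule 4 would then fail for every completion. It is C.
Word 7 cannot be C — rule 3 would then fail for every completion. It is N.
That leaves exactly one tagging: R N N R C N N C.
Check: rule 1 satisfied; rule 2 satisfied; rule 3 satisfied; rule 4 satisfied; rule 5 satisfied.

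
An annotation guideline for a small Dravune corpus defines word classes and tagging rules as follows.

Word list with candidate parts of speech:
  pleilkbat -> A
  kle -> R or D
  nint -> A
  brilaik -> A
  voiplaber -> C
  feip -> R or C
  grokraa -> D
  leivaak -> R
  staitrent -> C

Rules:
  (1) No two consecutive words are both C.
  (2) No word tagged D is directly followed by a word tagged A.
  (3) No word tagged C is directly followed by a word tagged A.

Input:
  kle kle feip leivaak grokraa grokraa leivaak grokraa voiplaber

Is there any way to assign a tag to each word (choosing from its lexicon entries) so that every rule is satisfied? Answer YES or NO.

Candidates per position — 1:kle {R,D}; 2:kle {R,D}; 3:feip {R,C}; 4:leivaak {R}; 5:grokraa {D}; 6:grokraa {D}; 7:leivaak {R}; 8:grokraa {D}; 9:voiplaber {C}.
One satisfying assignment: D D R R D D R D C.
Check: rule 1 holds; rule 2 holds; rule 3 holds.

YES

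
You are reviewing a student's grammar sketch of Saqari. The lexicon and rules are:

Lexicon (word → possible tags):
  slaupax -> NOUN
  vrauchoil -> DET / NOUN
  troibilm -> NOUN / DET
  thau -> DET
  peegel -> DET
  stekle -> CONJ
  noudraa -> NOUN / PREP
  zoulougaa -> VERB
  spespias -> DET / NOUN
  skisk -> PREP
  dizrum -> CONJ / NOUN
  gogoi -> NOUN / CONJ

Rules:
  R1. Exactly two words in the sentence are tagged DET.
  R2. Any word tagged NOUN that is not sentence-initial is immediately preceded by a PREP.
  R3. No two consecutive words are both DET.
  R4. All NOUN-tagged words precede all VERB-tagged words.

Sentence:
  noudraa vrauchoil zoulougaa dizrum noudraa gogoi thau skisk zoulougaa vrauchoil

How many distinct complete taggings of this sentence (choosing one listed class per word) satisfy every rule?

1

Candidates per position — 1:noudraa {NOUN,PREP}; 2:vrauchoil {DET,NOUN}; 3:zoulougaa {VERB}; 4:dizrum {CONJ,NOUN}; 5:noudraa {NOUN,PREP}; 6:gogoi {NOUN,CONJ}; 7:thau {DET}; 8:skisk {PREP}; 9:zoulougaa {VERB}; 10:vrauchoil {DET,NOUN}.
There are 64 candidate sequences in total.
The sequences that satisfy every rule: PREP NOUN VERB CONJ PREP CONJ DET PREP VERB DET.
Count = 1.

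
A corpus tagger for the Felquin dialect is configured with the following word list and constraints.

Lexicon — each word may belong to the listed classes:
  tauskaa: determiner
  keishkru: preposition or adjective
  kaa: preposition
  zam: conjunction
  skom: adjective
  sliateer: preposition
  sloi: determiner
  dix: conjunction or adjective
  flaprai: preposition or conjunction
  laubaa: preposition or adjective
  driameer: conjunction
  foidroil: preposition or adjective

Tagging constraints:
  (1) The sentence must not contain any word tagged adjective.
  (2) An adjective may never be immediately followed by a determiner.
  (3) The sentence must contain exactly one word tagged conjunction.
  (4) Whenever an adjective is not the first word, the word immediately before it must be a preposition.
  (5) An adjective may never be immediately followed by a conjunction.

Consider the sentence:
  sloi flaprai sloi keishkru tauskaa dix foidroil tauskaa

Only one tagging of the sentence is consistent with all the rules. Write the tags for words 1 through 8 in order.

determiner preposition determiner preposition determiner conjunction preposition determiner

Candidates per position — 1:sloi {determiner}; 2:flaprai {preposition,conjunction}; 3:sloi {determiner}; 4:keishkru {preposition,adjective}; 5:tauskaa {determiner}; 6:dix {conjunction,adjective}; 7:foidroil {preposition,adjective}; 8:tauskaa {determiner}.
Position 4: tagging it adjective would leave rule 1 unsatisfiable, so it must be preposition.
Position 6: tagging it adjective would leave rule 1 unsatisfiable, so it must be conjunction.
Position 7: tagging it adjective would leave rule 1 unsatisfiable, so it must be preposition.
Position 2: tagging it conjunction would leave rule 3 unsatisfiable, so it must be preposition.
The only consistent sequence is: determiner preposition determiner preposition determiner conjunction preposition determiner.
Rule-by-rule: rule 1 satisfied; rule 2 satisfied; rule 3 satisfied; rule 4 satisfied; rule 5 satisfied.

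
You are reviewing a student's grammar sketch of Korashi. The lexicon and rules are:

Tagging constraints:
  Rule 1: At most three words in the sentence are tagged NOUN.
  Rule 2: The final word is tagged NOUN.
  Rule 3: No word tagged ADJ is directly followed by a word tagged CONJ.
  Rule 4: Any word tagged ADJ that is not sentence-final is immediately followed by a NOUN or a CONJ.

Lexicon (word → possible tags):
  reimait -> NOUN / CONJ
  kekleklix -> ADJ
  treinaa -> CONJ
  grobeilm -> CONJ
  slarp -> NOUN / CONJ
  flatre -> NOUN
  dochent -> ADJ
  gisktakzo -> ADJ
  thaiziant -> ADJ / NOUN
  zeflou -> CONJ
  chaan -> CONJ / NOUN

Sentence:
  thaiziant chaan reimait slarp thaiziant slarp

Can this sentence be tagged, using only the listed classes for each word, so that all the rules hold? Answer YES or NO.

Candidates per position — 1:thaiziant {ADJ,NOUN}; 2:chaan {CONJ,NOUN}; 3:reimait {NOUN,CONJ}; 4:slarp {NOUN,CONJ}; 5:thaiziant {ADJ,NOUN}; 6:slarp {NOUN,CONJ}.
One satisfying assignment: NOUN CONJ CONJ CONJ NOUN NOUN.
Check: rule 1 holds; rule 2 holds; rule 3 holds; rule 4 holds.

YES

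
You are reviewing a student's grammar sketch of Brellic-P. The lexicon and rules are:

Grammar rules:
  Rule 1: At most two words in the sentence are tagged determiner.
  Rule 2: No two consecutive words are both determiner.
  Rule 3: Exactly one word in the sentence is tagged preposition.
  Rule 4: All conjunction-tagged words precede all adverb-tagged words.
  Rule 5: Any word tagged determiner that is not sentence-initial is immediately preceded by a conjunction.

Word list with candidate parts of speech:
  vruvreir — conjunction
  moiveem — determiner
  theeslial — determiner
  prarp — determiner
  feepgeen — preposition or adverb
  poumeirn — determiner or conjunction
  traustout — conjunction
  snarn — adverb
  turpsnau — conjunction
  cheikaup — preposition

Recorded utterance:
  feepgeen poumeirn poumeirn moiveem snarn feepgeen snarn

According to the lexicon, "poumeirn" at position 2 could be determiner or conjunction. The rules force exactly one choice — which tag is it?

Candidates per position — 1:feepgeen {preposition,adverb}; 2:poumeirn {determiner,conjunction}; 3:poumeirn {determiner,conjunction}; 4:moiveem {determiner}; 5:snarn {adverb}; 6:feepgeen {preposition,adverb}; 7:snarn {adverb}.
Position 2: tagging it determiner would leave rule 5 unsatisfiable, so it must be conjunction.
Position 3: tagging it determiner would leave rule 2 unsatisfiable, so it must be conjunction.
Position 1: tagging it adverb would leave rule 4 unsatisfiable, so it must be preposition.
Position 6: tagging it preposition would leave rule 3 unsatisfiable, so it must be adverb.
The only consistent sequence is: preposition conjunction conjunction determiner adverb adverb adverb.
Checking: rule 1 satisfied; rule 2 satisfied; rule 3 satisfied; rule 4 satisfied; rule 5 satisfied.

conjunction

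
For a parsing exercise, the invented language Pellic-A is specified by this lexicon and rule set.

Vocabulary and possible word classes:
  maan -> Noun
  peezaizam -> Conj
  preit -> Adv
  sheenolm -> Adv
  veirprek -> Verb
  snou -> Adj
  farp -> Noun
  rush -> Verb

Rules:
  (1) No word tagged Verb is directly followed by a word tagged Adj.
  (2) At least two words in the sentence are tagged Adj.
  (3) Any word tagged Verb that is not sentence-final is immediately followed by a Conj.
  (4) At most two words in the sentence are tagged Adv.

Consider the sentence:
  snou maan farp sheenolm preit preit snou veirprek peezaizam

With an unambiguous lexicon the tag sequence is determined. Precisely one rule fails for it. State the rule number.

Fixed tagging: Adj Noun Noun Adv Adv Adv Adj Verb Conj.
Applying the rules: R1 holds, R2 holds, R3 holds, R4 violated.
Only rule 4 fails.

4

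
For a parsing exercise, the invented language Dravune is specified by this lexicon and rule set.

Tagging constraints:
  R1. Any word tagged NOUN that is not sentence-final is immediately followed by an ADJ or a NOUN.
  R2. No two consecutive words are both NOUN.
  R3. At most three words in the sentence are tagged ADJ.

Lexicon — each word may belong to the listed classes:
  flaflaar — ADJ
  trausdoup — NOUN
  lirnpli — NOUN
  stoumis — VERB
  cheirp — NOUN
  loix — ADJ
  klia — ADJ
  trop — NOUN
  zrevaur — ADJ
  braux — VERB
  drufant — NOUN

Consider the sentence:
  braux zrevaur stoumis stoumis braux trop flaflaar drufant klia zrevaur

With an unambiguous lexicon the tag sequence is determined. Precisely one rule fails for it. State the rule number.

3

Fixed tagging: VERB ADJ VERB VERB VERB NOUN ADJ NOUN ADJ ADJ.
Checking each rule: R1 ✓, R2 ✓, R3 ✗.
Only rule 3 fails.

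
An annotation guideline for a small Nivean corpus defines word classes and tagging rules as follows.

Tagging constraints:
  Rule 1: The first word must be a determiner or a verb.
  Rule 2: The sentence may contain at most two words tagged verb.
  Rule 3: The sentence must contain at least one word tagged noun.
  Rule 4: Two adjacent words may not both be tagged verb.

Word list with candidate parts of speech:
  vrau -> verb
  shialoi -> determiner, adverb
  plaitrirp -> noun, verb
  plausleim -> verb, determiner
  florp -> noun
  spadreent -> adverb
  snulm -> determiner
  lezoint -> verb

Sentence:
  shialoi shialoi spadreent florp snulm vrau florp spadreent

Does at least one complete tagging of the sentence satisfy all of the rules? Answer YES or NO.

Candidates per position — 1:shialoi {determiner,adverb}; 2:shialoi {determiner,adverb}; 3:spadreent {adverb}; 4:florp {noun}; 5:snulm {determiner}; 6:vrau {verb}; 7:florp {noun}; 8:spadreent {adverb}.
One satisfying assignment: determiner determiner adverb noun determiner verb noun adverb.
Rule-by-rule: rule 1 ✓; rule 2 ✓; rule 3 ✓; rule 4 ✓.

YES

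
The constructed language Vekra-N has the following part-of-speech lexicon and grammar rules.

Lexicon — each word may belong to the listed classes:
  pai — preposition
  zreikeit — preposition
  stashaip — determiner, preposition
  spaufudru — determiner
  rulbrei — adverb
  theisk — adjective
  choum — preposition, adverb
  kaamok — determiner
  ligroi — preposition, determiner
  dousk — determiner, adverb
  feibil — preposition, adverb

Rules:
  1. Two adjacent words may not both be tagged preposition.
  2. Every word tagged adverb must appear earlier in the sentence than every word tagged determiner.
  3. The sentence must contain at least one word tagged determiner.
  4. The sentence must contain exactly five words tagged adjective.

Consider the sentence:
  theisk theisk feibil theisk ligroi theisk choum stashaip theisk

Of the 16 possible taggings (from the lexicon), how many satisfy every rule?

6

Candidates per position — 1:theisk {adjective}; 2:theisk {adjective}; 3:feibil {preposition,adverb}; 4:theisk {adjective}; 5:ligroi {preposition,determiner}; 6:theisk {adjective}; 7:choum {preposition,adverb}; 8:stashaip {determiner,preposition}; 9:theisk {adjective}.
There are 16 candidate sequences in total.
Checking each against the rules leaves 6 sequences.
Count = 6.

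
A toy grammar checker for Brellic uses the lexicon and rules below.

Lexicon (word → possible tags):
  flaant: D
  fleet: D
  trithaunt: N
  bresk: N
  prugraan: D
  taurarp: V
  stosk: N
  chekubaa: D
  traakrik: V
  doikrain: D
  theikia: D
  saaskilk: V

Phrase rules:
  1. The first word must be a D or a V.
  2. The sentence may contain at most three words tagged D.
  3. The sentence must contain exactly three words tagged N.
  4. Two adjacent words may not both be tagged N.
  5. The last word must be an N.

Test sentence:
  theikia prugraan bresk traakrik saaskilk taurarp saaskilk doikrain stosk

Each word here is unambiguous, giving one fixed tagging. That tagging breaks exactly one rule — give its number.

3

Fixed tagging: D D N V V V V D N.
Rule check: R1 pass, R2 pass, R3 fail, R4 pass, R5 pass.
Only rule 3 fails.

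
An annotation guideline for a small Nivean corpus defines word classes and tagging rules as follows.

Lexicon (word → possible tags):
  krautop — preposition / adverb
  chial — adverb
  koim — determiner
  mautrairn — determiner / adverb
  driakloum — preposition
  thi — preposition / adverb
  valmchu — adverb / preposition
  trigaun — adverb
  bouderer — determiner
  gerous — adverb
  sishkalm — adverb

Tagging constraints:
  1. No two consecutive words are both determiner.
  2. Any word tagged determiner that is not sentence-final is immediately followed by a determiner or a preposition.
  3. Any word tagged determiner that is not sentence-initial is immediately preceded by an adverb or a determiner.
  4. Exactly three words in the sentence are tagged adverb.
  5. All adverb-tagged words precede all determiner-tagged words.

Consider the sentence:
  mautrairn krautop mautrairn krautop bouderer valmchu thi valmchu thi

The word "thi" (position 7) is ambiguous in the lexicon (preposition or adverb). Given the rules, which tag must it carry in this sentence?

preposition

Candidates per position — 1:mautrairn {determiner,adverb}; 2:krautop {preposition,adverb}; 3:mautrairn {determiner,adverb}; 4:krautop {preposition,adverb}; 5:bouderer {determiner}; 6:valmchu {adverb,preposition}; 7:thi {preposition,adverb}; 8:valmchu {adverb,preposition}; 9:thi {preposition,adverb}.
At position 4, choosing preposition makes rule 3 impossible to satisfy; hence adverb.
At position 6, choosing adverb makes rule 2 impossible to satisfy; hence preposition.
At position 7, choosing adverb makes rule 5 impossible to satisfy; hence preposition.
At position 8, choosing adverb makes rule 5 impossible to satisfy; hence preposition.
At position 9, choosing adverb makes rule 5 impossible to satisfy; hence preposition.
At position 1, choosing determiner makes rule 5 impossible to satisfy; hence adverb.
At position 3, choosing determiner makes rule 2 impossible to satisfy; hence adverb.
At position 2, choosing adverb makes rule 4 impossible to satisfy; hence preposition.
The unique satisfying tagging is: adverb preposition adverb adverb determiner preposition preposition preposition preposition.
Verifying each rule — rule 1 ✓; rule 2 ✓; rule 3 ✓; rule 4 ✓; rule 5 ✓.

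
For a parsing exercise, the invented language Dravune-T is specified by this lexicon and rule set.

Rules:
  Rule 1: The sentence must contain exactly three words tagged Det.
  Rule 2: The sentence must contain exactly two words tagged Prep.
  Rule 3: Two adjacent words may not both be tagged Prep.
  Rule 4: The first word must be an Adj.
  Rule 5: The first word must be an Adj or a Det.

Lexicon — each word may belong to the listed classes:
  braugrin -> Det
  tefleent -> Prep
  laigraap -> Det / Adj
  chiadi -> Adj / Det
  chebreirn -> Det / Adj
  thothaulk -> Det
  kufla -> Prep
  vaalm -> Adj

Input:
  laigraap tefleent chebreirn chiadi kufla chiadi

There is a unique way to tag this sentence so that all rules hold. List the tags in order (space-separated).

Adj Prep Det Det Prep Det

Candidates per position — 1:laigraap {Det,Adj}; 2:tefleent {Prep}; 3:chebreirn {Det,Adj}; 4:chiadi {Adj,Det}; 5:kufla {Prep}; 6:chiadi {Adj,Det}.
If word 1 were Det, no tagging could satisfy rule 4; so word 1 is Adj.
If word 3 were Adj, no tagging could satisfy rule 1; so word 3 is Det.
If word 4 were Adj, no tagging could satisfy rule 1; so word 4 is Det.
If word 6 were Adj, no tagging could satisfy rule 1; so word 6 is Det.
The only consistent sequence is: Adj Prep Det Det Prep Det.
Rule-by-rule: rule 1 ✓; rule 2 ✓; rule 3 ✓; rule 4 ✓; rule 5 ✓.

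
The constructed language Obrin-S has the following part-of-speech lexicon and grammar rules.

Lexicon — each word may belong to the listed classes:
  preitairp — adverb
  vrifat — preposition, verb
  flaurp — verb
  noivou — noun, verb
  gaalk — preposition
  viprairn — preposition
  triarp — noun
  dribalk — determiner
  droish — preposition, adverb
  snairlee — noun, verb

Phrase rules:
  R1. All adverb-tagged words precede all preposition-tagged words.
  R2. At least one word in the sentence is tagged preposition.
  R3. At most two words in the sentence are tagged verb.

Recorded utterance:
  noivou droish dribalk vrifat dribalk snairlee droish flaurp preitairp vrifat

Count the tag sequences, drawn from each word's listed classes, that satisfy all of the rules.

Candidates per position — 1:noivou {noun,verb}; 2:droish {preposition,adverb}; 3:dribalk {determiner}; 4:vrifat {preposition,verb}; 5:dribalk {determiner}; 6:snairlee {noun,verb}; 7:droish {preposition,adverb}; 8:flaurp {verb}; 9:preitairp {adverb}; 10:vrifat {preposition,verb}.
There are 64 candidate sequences in total.
The sequences that satisfy every rule: noun adverb determiner verb determiner noun adverb verb adverb preposition.
Count = 1.

1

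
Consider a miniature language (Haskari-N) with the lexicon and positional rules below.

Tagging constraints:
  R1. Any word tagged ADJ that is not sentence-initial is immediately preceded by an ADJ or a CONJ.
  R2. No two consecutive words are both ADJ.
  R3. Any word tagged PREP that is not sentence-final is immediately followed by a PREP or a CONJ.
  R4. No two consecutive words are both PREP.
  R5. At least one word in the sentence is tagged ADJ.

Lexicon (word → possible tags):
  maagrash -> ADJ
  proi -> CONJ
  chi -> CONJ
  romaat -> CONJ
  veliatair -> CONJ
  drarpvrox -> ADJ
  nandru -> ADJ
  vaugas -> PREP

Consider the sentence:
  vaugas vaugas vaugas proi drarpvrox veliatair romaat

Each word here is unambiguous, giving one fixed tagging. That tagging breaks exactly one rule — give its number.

4

Fixed tagging: PREP PREP PREP CONJ ADJ CONJ CONJ.
Rule check: R1 ok, R2 ok, R3 ok, R4 fails, R5 ok.
Only rule 4 fails.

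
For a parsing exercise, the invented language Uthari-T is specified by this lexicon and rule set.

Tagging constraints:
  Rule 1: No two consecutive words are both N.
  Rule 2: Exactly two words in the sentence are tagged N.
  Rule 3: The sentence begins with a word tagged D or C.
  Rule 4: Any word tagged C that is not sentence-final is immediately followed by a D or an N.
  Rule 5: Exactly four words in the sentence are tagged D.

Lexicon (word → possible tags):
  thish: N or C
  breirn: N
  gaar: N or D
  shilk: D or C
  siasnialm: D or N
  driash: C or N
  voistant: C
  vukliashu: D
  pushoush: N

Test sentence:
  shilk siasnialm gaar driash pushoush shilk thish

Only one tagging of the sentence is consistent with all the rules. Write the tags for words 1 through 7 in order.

Candidates per position — 1:shilk {D,C}; 2:siasnialm {D,N}; 3:gaar {N,D}; 4:driash {C,N}; 5:pushoush {N}; 6:shilk {D,C}; 7:thish {N,C}.
Word 1 cannot be C — rule 5 would then fail for every completion. It is D.
Word 2 cannot be N — rule 5 would then fail for every completion. It is D.
Word 3 cannot be N — rule 5 would then fail for every completion. It is D.
Word 4 cannot be N — rule 1 would then fail for every completion. It is C.
Word 6 cannot be C — rule 5 would then fail for every completion. It is D.
Word 7 cannot be C — rule 2 would then fail for every completion. It is N.
The only consistent sequence is: D D D C N D N.
Checking: rule 1 ✓; rule 2 ✓; rule 3 ✓; rule 4 ✓; rule 5 ✓.

D D D C N D N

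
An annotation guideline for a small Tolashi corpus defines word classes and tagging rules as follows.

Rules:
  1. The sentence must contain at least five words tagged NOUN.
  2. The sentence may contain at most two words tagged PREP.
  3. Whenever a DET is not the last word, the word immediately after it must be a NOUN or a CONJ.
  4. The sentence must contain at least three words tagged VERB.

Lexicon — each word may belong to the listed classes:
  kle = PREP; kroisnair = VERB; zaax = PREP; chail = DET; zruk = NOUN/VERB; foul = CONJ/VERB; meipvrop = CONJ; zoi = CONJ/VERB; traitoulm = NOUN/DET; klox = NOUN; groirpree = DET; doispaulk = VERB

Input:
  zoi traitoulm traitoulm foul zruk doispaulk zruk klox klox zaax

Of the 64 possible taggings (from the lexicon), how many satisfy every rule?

Candidates per position — 1:zoi {CONJ,VERB}; 2:traitoulm {NOUN,DET}; 3:traitoulm {NOUN,DET}; 4:foul {CONJ,VERB}; 5:zruk {NOUN,VERB}; 6:doispaulk {VERB}; 7:zruk {NOUN,VERB}; 8:klox {NOUN}; 9:klox {NOUN}; 10:zaax {PREP}.
There are 64 candidate sequences in total.
Checking each against the rules leaves 8 sequences.
Count = 8.

8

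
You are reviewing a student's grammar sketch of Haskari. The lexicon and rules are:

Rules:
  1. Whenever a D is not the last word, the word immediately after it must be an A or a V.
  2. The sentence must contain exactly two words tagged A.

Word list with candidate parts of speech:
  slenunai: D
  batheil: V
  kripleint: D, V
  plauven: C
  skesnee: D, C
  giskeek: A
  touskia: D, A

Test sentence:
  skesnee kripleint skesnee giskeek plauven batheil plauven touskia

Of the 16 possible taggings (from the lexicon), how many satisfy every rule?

4

Candidates per position — 1:skesnee {D,C}; 2:kripleint {D,V}; 3:skesnee {D,C}; 4:giskeek {A}; 5:plauven {C}; 6:batheil {V}; 7:plauven {C}; 8:touskia {D,A}.
There are 16 candidate sequences in total.
The sequences that satisfy every rule: D V D A C V C A; D V C A C V C A; C V D A C V C A; C V C A C V C A.
Count = 4.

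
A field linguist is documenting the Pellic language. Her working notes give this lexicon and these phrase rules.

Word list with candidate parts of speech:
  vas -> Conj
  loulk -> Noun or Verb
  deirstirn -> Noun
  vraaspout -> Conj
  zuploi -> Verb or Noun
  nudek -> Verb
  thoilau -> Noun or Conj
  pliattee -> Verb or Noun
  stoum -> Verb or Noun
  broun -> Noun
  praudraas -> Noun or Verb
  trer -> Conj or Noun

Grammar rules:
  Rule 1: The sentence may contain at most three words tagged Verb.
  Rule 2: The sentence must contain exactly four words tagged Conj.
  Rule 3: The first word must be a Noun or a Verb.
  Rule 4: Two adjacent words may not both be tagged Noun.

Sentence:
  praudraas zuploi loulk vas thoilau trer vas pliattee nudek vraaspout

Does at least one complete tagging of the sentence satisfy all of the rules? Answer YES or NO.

YES

Candidates per position — 1:praudraas {Noun,Verb}; 2:zuploi {Verb,Noun}; 3:loulk {Noun,Verb}; 4:vas {Conj}; 5:thoilau {Noun,Conj}; 6:trer {Conj,Noun}; 7:vas {Conj}; 8:pliattee {Verb,Noun}; 9:nudek {Verb}; 10:vraaspout {Conj}.
One satisfying assignment: Verb Noun Verb Conj Noun Conj Conj Noun Verb Conj.
Verifying each rule — rule 1 satisfied; rule 2 satisfied; rule 3 satisfied; rule 4 satisfied.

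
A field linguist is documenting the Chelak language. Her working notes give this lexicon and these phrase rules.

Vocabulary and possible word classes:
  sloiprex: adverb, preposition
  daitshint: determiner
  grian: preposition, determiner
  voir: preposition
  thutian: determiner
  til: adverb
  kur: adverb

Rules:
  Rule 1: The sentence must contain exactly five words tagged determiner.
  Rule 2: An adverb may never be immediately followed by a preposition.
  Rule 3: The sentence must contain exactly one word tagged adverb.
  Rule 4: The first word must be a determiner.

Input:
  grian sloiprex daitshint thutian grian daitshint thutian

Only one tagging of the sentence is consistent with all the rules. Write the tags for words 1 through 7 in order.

determiner adverb determiner determiner preposition determiner determiner

Candidates per position — 1:grian {preposition,determiner}; 2:sloiprex {adverb,preposition}; 3:daitshint {determiner}; 4:thutian {determiner}; 5:grian {preposition,determiner}; 6:daitshint {determiner}; 7:thutian {determiner}.
Position 1: preposition is ruled out by rule 4; that leaves determiner.
Position 2: preposition is ruled out by rule 3; that leaves adverb.
Position 5: determiner is ruled out by rule 1; that leaves preposition.
So the tagging must be: determiner adverb determiner determiner preposition determiner determiner.
Rule-by-rule: rule 1 satisfied; rule 2 satisfied; rule 3 satisfied; rule 4 satisfied.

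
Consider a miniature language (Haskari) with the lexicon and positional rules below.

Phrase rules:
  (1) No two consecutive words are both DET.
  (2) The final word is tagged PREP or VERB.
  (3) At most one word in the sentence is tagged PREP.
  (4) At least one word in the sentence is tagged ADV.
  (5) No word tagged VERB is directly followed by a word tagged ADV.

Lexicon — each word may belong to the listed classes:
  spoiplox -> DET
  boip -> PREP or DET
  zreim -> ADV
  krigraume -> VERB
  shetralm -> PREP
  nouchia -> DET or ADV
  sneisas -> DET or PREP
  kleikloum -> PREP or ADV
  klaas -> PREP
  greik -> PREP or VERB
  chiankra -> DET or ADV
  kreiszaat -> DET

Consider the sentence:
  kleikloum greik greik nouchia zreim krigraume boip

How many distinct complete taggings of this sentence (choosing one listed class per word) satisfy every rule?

1

Candidates per position — 1:kleikloum {PREP,ADV}; 2:greik {PREP,VERB}; 3:greik {PREP,VERB}; 4:nouchia {DET,ADV}; 5:zreim {ADV}; 6:krigraume {VERB}; 7:boip {PREP,DET}.
There are 32 candidate sequences in total.
The sequences that satisfy every rule: ADV VERB VERB DET ADV VERB PREP.
Count = 1.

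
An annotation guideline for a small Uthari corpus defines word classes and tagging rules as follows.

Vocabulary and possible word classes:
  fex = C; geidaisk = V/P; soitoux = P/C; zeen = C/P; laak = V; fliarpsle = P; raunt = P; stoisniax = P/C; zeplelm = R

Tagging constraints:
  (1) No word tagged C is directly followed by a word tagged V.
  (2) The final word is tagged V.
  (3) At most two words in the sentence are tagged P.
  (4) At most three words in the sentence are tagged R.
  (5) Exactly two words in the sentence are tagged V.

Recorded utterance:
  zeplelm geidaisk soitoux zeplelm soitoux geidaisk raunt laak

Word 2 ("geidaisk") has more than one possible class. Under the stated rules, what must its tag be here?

V

Candidates per position — 1:zeplelm {R}; 2:geidaisk {V,P}; 3:soitoux {P,C}; 4:zeplelm {R}; 5:soitoux {P,C}; 6:geidaisk {V,P}; 7:raunt {P}; 8:laak {V}.
Position 2: the remaining choice is settled jointly with positions 3, 5, 6 — only V at position 2 is part of a tagging that satisfies every rule.
The unique satisfying tagging is: R V C R C P P V.
Rule-by-rule: rule 1 holds; rule 2 holds; rule 3 holds; rule 4 holds; rule 5 holds.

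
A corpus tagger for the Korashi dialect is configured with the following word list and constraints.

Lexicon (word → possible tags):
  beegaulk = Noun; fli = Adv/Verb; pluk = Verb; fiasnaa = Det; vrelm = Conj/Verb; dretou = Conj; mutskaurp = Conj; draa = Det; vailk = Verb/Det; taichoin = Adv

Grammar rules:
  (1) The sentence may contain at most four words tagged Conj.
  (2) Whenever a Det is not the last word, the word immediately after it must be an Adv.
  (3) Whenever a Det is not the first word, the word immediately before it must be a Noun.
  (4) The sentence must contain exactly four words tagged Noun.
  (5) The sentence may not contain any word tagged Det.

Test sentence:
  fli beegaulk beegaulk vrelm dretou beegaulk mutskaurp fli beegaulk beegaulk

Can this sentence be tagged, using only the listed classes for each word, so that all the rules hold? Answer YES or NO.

Candidates per position — 1:fli {Adv,Verb}; 2:beegaulk {Noun}; 3:beegaulk {Noun}; 4:vrelm {Conj,Verb}; 5:dretou {Conj}; 6:beegaulk {Noun}; 7:mutskaurp {Conj}; 8:fli {Adv,Verb}; 9:beegaulk {Noun}; 10:beegaulk {Noun}.
Rule 4 cannot be satisfied by any choice of tags from the lexicon.
So there is no consistent tagging.

NO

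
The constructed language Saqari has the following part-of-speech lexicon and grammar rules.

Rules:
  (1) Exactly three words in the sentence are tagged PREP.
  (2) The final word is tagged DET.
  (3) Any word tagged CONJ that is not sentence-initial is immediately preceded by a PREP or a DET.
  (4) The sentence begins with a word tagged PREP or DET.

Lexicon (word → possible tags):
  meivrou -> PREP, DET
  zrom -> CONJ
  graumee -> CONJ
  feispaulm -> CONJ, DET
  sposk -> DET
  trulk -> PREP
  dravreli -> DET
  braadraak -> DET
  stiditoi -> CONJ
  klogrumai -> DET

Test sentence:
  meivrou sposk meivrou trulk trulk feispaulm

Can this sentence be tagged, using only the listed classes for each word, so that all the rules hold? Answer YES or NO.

Candidates per position — 1:meivrou {PREP,DET}; 2:sposk {DET}; 3:meivrou {PREP,DET}; 4:trulk {PREP}; 5:trulk {PREP}; 6:feispaulm {CONJ,DET}.
One satisfying assignment: DET DET PREP PREP PREP DET.
Check: rule 1 satisfied; rule 2 satisfied; rule 3 satisfied; rule 4 satisfied.

YES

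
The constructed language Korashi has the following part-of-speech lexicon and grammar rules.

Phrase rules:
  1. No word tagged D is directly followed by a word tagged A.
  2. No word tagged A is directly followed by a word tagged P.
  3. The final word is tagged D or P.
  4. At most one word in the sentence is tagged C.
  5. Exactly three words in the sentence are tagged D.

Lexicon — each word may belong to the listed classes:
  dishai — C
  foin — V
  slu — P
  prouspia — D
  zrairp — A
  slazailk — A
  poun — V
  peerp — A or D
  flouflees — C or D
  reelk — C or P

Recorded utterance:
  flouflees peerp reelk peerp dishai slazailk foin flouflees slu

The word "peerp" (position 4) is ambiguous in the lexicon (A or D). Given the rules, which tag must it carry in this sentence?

Candidates per position — 1:flouflees {C,D}; 2:peerp {A,D}; 3:reelk {C,P}; 4:peerp {A,D}; 5:dishai {C}; 6:slazailk {A}; 7:foin {V}; 8:flouflees {C,D}; 9:slu {P}.
At position 1, choosing C makes rule 4 impossible to satisfy; hence D.
At position 2, choosing A makes rule 1 impossible to satisfy; hence D.
At position 3, choosing C makes rule 4 impossible to satisfy; hence P.
At position 8, choosing C makes rule 4 impossible to satisfy; hence D.
At position 4, choosing D makes rule 5 impossible to satisfy; hence A.
The unique satisfying tagging is: D D P A C A V D P.
Checking: rule 1 satisfied; rule 2 satisfied; rule 3 satisfied; rule 4 satisfied; rule 5 satisfied.

A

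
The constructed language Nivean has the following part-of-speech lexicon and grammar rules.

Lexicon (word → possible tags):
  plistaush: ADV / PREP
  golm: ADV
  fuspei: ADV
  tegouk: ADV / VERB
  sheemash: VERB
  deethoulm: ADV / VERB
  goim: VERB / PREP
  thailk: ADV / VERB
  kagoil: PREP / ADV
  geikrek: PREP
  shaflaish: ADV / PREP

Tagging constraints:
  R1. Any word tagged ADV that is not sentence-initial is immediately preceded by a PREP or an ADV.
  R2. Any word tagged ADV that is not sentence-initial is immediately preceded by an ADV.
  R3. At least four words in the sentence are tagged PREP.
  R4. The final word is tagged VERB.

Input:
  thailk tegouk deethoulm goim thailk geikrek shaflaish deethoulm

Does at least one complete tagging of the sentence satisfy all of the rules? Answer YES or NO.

NO

Candidates per position — 1:thailk {ADV,VERB}; 2:tegouk {ADV,VERB}; 3:deethoulm {ADV,VERB}; 4:goim {VERB,PREP}; 5:thailk {ADV,VERB}; 6:geikrek {PREP}; 7:shaflaish {ADV,PREP}; 8:deethoulm {ADV,VERB}.
Rule 3 cannot be satisfied by any choice of tags from the lexicon.
So there is no consistent tagging.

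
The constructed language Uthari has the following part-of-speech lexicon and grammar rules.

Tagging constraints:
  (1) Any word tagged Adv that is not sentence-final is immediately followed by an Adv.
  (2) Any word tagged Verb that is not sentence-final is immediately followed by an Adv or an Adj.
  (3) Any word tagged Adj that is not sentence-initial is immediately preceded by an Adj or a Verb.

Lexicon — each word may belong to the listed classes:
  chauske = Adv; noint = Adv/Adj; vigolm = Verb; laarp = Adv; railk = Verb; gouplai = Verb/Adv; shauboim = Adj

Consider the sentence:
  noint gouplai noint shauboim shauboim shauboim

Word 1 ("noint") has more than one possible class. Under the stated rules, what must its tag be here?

Candidates per position — 1:noint {Adv,Adj}; 2:gouplai {Verb,Adv}; 3:noint {Adv,Adj}; 4:shauboim {Adj}; 5:shauboim {Adj}; 6:shauboim {Adj}.
Position 1: Adv is ruled out by rule 1; that leaves Adj.
Position 2: Adv is ruled out by rule 1; that leaves Verb.
Position 3: Adv is ruled out by rule 1; that leaves Adj.
The unique satisfying tagging is: Adj Verb Adj Adj Adj Adj.
Verifying each rule — rule 1 ok; rule 2 ok; rule 3 ok.

Adj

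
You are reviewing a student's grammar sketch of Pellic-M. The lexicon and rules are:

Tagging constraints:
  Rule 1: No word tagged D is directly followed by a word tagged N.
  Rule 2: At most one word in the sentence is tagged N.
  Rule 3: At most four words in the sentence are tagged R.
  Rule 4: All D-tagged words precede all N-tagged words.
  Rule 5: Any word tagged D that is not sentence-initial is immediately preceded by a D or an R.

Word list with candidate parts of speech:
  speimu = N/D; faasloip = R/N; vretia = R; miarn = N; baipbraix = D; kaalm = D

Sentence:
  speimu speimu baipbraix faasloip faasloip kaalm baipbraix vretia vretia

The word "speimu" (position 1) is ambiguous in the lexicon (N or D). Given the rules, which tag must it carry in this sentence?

D

Candidates per position — 1:speimu {N,D}; 2:speimu {N,D}; 3:baipbraix {D}; 4:faasloip {R,N}; 5:faasloip {R,N}; 6:kaalm {D}; 7:baipbraix {D}; 8:vretia {R}; 9:vretia {R}.
If word 1 were N, no tagging could satisfy rule 4; so word 1 is D.
If word 2 were N, no tagging could satisfy rule 1; so word 2 is D.
If word 4 were N, no tagging could satisfy rule 1; so word 4 is R.
If word 5 were N, no tagging could satisfy rule 4; so word 5 is R.
The unique satisfying tagging is: D D D R R D D R R.
Check: rule 1 satisfied; rule 2 satisfied; rule 3 satisfied; rule 4 satisfied; rule 5 satisfied.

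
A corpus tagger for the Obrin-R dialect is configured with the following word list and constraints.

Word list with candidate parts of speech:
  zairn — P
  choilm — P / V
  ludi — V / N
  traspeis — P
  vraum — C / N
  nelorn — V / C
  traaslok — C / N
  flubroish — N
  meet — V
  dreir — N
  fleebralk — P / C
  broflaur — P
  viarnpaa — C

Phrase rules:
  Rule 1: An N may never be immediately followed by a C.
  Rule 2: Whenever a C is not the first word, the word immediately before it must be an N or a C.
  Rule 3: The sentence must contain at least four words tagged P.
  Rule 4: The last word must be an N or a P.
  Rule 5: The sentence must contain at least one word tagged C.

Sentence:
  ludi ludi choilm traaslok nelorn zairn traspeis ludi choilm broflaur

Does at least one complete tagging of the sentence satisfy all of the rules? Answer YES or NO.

NO

Candidates per position — 1:ludi {V,N}; 2:ludi {V,N}; 3:choilm {P,V}; 4:traaslok {C,N}; 5:nelorn {V,C}; 6:zairn {P}; 7:traspeis {P}; 8:ludi {V,N}; 9:choilm {P,V}; 10:broflaur {P}.
Every candidate sequence violates at least one rule; no consistent tagging exists.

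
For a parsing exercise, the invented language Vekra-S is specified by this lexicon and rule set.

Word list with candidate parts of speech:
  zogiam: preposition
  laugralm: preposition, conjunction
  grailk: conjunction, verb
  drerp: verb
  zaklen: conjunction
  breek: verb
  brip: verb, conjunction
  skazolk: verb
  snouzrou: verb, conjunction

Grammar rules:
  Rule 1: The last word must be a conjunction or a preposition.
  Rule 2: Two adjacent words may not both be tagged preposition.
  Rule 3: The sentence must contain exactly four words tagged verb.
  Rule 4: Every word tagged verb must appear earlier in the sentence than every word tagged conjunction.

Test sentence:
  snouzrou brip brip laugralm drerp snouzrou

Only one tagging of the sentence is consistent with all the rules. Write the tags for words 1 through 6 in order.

verb verb verb preposition verb conjunction

Candidates per position — 1:snouzrou {verb,conjunction}; 2:brip {verb,conjunction}; 3:brip {verb,conjunction}; 4:laugralm {preposition,conjunction}; 5:drerp {verb}; 6:snouzrou {verb,conjunction}.
Word 1 cannot be conjunction — rule 4 would then fail for every completion. It is verb.
Word 2 cannot be conjunction — rule 4 would then fail for every completion. It is verb.
Word 3 cannot be conjunction — rule 4 would then fail for every completion. It is verb.
Word 4 cannot be conjunction — rule 4 would then fail for every completion. It is preposition.
Word 6 cannot be verb — rule 1 would then fail for every completion. It is conjunction.
That leaves exactly one tagging: verb verb verb preposition verb conjunction.
Verifying each rule — rule 1 ok; rule 2 ok; rule 3 ok; rule 4 ok.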